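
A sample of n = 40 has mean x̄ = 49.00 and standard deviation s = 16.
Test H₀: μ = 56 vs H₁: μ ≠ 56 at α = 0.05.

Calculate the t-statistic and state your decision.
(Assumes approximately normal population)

Answer: t = -2.7670, reject H₀

Derivation:
df = n - 1 = 39
SE = s/√n = 16/√40 = 2.5298
t = (x̄ - μ₀)/SE = (49.00 - 56)/2.5298 = -2.7670
Critical value: t_{0.025,39} = ±2.023
p-value ≈ 0.0086
Decision: reject H₀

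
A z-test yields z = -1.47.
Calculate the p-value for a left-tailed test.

Answer: p-value ≈ 0.0708

Derivation:
For z = -1.47:
p = P(Z < -1.47) = Φ(-1.47) = 0.0708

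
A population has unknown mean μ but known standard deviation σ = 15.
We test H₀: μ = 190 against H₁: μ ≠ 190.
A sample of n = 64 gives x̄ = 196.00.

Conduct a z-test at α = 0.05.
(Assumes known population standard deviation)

Standard error: SE = σ/√n = 15/√64 = 1.8750
z-statistic: z = (x̄ - μ₀)/SE = (196.00 - 190)/1.8750 = 3.2000
Critical value: ±1.960
p-value = 0.0014
Decision: reject H₀

Answer: z = 3.2000, reject H₀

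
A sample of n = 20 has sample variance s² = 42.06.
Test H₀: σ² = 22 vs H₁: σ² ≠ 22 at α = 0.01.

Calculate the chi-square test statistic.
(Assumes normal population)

df = n - 1 = 19
χ² = (n-1)s²/σ₀² = 19×42.06/22 = 36.3245
Critical values: χ²_{0.995,19} = 6.844, χ²_{0.005,19} = 38.582
Rejection region: χ² < 6.844 or χ² > 38.582
Decision: fail to reject H₀

Answer: χ² = 36.3245, fail to reject H₀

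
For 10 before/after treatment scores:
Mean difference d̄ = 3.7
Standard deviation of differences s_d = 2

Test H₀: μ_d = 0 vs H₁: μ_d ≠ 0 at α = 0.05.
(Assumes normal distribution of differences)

Answer: t = 5.8498, reject H₀

Derivation:
df = n - 1 = 9
SE = s_d/√n = 2/√10 = 0.6325
t = d̄/SE = 3.7/0.6325 = 5.8498
Critical value: t_{0.025,9} = ±2.262
p-value ≈ 0.0002
Decision: reject H₀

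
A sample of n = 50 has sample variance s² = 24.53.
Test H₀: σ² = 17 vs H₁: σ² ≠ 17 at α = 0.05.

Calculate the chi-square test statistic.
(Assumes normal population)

df = n - 1 = 49
χ² = (n-1)s²/σ₀² = 49×24.53/17 = 70.7041
Critical values: χ²_{0.975,49} = 31.555, χ²_{0.025,49} = 70.222
Rejection region: χ² < 31.555 or χ² > 70.222
Decision: reject H₀

Answer: χ² = 70.7041, reject H₀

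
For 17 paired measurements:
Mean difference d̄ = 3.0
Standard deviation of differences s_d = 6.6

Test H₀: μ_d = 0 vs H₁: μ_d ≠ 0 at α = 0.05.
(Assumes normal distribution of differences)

Answer: t = 1.8742, fail to reject H₀

Derivation:
df = n - 1 = 16
SE = s_d/√n = 6.6/√17 = 1.6007
t = d̄/SE = 3.0/1.6007 = 1.8742
Critical value: t_{0.025,16} = ±2.120
p-value ≈ 0.0793
Decision: fail to reject H₀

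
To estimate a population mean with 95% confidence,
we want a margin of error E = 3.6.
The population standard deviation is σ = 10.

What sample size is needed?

Answer: n = 30

Derivation:
z_0.025 = 1.960
n = (z×σ/E)² = (1.960×10/3.6)²
n = 29.6420
Round up: n = 30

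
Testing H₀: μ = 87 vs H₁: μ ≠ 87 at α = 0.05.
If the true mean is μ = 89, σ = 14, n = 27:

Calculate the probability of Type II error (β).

Answer: β ≈ 0.8849

Derivation:
SE = σ/√n = 14/√27 = 2.6943
Critical values: μ₀ ± z_0.025×SE = 87 ± 1.960×2.6943
Acceptance region: (81.7192, 92.2808)
Under H₁ (μ = 89): z_high = (92.2808 - 89)/2.6943 = 1.2177, z_low = (81.7192 - 89)/2.6943 = -2.7023
β = P(not reject | H₁) = Φ(1.2177) - Φ(-2.7023) ≈ 0.8849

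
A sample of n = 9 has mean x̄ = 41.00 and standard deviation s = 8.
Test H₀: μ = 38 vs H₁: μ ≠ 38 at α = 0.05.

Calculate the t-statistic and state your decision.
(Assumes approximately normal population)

Answer: t = 1.1250, fail to reject H₀

Derivation:
df = n - 1 = 8
SE = s/√n = 8/√9 = 2.6667
t = (x̄ - μ₀)/SE = (41.00 - 38)/2.6667 = 1.1250
Critical value: t_{0.025,8} = ±2.306
p-value ≈ 0.2932
Decision: fail to reject H₀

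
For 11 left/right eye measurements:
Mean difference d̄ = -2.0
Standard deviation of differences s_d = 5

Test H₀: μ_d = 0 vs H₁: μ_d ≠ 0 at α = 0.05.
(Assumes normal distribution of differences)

df = n - 1 = 10
SE = s_d/√n = 5/√11 = 1.5076
t = d̄/SE = -2.0/1.5076 = -1.3266
Critical value: t_{0.025,10} = ±2.228
p-value ≈ 0.2141
Decision: fail to reject H₀

Answer: t = -1.3266, fail to reject H₀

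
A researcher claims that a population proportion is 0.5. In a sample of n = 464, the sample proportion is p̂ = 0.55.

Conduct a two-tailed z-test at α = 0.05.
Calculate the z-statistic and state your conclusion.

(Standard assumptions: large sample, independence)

H₀: p = 0.5, H₁: p ≠ 0.5
Standard error: SE = √(p₀(1-p₀)/n) = √(0.5×0.5/464) = 0.023212
z-statistic: z = (p̂ - p₀)/SE = (0.55 - 0.5)/0.023212 = 2.1541
Critical value: z_0.025 = ±1.960
p-value = 0.0312
Decision: reject H₀ at α = 0.05

Answer: z = 2.1541, reject H₀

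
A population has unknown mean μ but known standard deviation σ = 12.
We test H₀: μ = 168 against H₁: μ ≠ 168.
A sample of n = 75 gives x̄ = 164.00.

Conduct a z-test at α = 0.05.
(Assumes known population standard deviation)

Standard error: SE = σ/√n = 12/√75 = 1.3856
z-statistic: z = (x̄ - μ₀)/SE = (164.00 - 168)/1.3856 = -2.8868
Critical value: ±1.960
p-value = 0.0039
Decision: reject H₀

Answer: z = -2.8868, reject H₀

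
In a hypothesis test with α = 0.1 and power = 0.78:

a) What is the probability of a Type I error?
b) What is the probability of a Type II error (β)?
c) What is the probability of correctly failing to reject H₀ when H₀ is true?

a) Type I error probability = α = 0.1
b) Power = P(reject H₀ | H₁ true) = 1 - β = 0.78, so Type II error probability = β = 1 - Power = 0.22
c) P(fail to reject H₀ | H₀ true) = 1 - α = 0.9

Answer: a) 0.1, b) 0.22, c) 0.9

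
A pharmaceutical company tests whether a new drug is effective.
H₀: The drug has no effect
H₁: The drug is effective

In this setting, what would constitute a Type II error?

A Type I error (probability α) occurs when we reject a true H₀.
A Type II error (probability β) occurs when we fail to reject a false H₀.

Answer: Failing to detect the drug's effect when it actually works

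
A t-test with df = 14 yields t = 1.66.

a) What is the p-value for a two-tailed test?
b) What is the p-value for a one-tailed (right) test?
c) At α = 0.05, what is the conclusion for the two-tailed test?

Using t-distribution with df = 14:
a) Two-tailed: p = 2×P(T > 1.66) = 0.1191
b) One-tailed: p = P(T > 1.66) = 0.0596
c) 0.1191 ≥ 0.05, fail to reject H₀

Answer: a) 0.1191, b) 0.0596, c) fail to reject H₀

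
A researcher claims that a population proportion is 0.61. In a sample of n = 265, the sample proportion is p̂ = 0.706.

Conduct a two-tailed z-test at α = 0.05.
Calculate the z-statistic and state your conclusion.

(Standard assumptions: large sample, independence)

Answer: z = 3.2041, reject H₀

Derivation:
H₀: p = 0.61, H₁: p ≠ 0.61
Standard error: SE = √(p₀(1-p₀)/n) = √(0.61×0.39/265) = 0.029962
z-statistic: z = (p̂ - p₀)/SE = (0.706 - 0.61)/0.029962 = 3.2041
Critical value: z_0.025 = ±1.960
p-value = 0.0014
Decision: reject H₀ at α = 0.05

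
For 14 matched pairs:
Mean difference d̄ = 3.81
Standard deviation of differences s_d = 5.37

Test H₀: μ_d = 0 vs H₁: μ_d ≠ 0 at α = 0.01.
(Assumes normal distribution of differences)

Answer: t = 2.6547, fail to reject H₀

Derivation:
df = n - 1 = 13
SE = s_d/√n = 5.37/√14 = 1.4352
t = d̄/SE = 3.81/1.4352 = 2.6547
Critical value: t_{0.005,13} = ±3.012
p-value ≈ 0.0198
Decision: fail to reject H₀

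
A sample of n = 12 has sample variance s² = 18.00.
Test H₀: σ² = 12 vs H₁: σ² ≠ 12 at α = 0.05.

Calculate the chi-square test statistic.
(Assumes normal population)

df = n - 1 = 11
χ² = (n-1)s²/σ₀² = 11×18.00/12 = 16.5000
Critical values: χ²_{0.975,11} = 3.816, χ²_{0.025,11} = 21.920
Rejection region: χ² < 3.816 or χ² > 21.920
Decision: fail to reject H₀

Answer: χ² = 16.5000, fail to reject H₀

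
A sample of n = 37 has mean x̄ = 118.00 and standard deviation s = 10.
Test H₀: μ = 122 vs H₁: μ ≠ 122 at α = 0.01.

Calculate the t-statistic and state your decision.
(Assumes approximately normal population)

Answer: t = -2.4331, fail to reject H₀

Derivation:
df = n - 1 = 36
SE = s/√n = 10/√37 = 1.6440
t = (x̄ - μ₀)/SE = (118.00 - 122)/1.6440 = -2.4331
Critical value: t_{0.005,36} = ±2.719
p-value ≈ 0.0201
Decision: fail to reject H₀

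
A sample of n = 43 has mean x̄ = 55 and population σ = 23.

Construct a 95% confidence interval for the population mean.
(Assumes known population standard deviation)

Confidence level: 95%, α = 0.05
z_0.025 = 1.960
SE = σ/√n = 23/√43 = 3.5075
Margin of error = 1.960 × 3.5075 = 6.8747
CI: x̄ ± margin = 55 ± 6.8747
CI: (48.1253, 61.8747)

Answer: (48.1253, 61.8747)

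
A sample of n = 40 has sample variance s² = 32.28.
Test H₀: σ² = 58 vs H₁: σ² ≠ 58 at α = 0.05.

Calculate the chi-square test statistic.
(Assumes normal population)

df = n - 1 = 39
χ² = (n-1)s²/σ₀² = 39×32.28/58 = 21.7055
Critical values: χ²_{0.975,39} = 23.654, χ²_{0.025,39} = 58.120
Rejection region: χ² < 23.654 or χ² > 58.120
Decision: reject H₀

Answer: χ² = 21.7055, reject H₀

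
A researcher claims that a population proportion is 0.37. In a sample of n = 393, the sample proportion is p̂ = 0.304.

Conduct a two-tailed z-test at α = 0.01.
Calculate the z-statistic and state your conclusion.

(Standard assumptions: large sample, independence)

Answer: z = -2.7100, reject H₀

Derivation:
H₀: p = 0.37, H₁: p ≠ 0.37
Standard error: SE = √(p₀(1-p₀)/n) = √(0.37×0.63/393) = 0.024354
z-statistic: z = (p̂ - p₀)/SE = (0.304 - 0.37)/0.024354 = -2.7100
Critical value: z_0.005 = ±2.576
p-value = 0.0067
Decision: reject H₀ at α = 0.01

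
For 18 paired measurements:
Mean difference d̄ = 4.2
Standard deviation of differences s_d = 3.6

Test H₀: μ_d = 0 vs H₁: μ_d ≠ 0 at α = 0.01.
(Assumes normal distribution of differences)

df = n - 1 = 17
SE = s_d/√n = 3.6/√18 = 0.8485
t = d̄/SE = 4.2/0.8485 = 4.9499
Critical value: t_{0.005,17} = ±2.898
p-value ≈ 0.0001
Decision: reject H₀

Answer: t = 4.9499, reject H₀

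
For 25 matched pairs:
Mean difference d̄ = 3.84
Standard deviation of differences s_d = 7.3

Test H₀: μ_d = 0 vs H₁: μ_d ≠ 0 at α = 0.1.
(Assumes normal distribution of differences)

Answer: t = 2.6301, reject H₀

Derivation:
df = n - 1 = 24
SE = s_d/√n = 7.3/√25 = 1.4600
t = d̄/SE = 3.84/1.4600 = 2.6301
Critical value: t_{0.05,24} = ±1.711
p-value ≈ 0.0147
Decision: reject H₀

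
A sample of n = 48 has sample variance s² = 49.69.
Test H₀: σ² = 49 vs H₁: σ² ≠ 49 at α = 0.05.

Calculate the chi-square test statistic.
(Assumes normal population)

df = n - 1 = 47
χ² = (n-1)s²/σ₀² = 47×49.69/49 = 47.6618
Critical values: χ²_{0.975,47} = 29.956, χ²_{0.025,47} = 67.821
Rejection region: χ² < 29.956 or χ² > 67.821
Decision: fail to reject H₀

Answer: χ² = 47.6618, fail to reject H₀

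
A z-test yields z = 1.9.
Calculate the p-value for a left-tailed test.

For z = 1.9:
p = P(Z < 1.9) = Φ(1.9) = 0.9713

Answer: p-value ≈ 0.9713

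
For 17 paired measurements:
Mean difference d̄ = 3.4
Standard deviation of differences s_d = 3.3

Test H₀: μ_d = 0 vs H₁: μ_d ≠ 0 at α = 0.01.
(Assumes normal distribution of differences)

df = n - 1 = 16
SE = s_d/√n = 3.3/√17 = 0.8004
t = d̄/SE = 3.4/0.8004 = 4.2479
Critical value: t_{0.005,16} = ±2.921
p-value ≈ 0.0006
Decision: reject H₀

Answer: t = 4.2479, reject H₀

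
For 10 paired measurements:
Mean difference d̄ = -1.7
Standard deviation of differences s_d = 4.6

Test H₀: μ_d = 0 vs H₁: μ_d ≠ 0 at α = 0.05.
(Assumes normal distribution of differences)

Answer: t = -1.1687, fail to reject H₀

Derivation:
df = n - 1 = 9
SE = s_d/√n = 4.6/√10 = 1.4546
t = d̄/SE = -1.7/1.4546 = -1.1687
Critical value: t_{0.025,9} = ±2.262
p-value ≈ 0.2725
Decision: fail to reject H₀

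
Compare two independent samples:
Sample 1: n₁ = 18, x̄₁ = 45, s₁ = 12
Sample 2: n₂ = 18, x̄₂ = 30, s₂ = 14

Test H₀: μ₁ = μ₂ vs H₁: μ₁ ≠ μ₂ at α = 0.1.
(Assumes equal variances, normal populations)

Answer: t = 3.4514, reject H₀

Derivation:
Pooled variance: s²_p = [17×12² + 17×14²]/(34) = 170.0000
s_p = 13.0384
SE = s_p×√(1/n₁ + 1/n₂) = 13.0384×√(1/18 + 1/18) = 4.3461
t = (x̄₁ - x̄₂)/SE = (45 - 30)/4.3461 = 3.4514
df = 34, t-critical = ±1.691
Decision: reject H₀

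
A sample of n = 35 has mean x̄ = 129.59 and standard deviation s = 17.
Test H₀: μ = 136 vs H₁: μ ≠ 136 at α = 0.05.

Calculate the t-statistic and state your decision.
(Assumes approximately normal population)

df = n - 1 = 34
SE = s/√n = 17/√35 = 2.8735
t = (x̄ - μ₀)/SE = (129.59 - 136)/2.8735 = -2.2307
Critical value: t_{0.025,34} = ±2.032
p-value ≈ 0.0324
Decision: reject H₀

Answer: t = -2.2307, reject H₀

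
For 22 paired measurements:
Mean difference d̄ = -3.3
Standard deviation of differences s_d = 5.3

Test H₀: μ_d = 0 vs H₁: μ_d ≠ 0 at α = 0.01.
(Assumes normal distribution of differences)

Answer: t = -2.9204, reject H₀

Derivation:
df = n - 1 = 21
SE = s_d/√n = 5.3/√22 = 1.1300
t = d̄/SE = -3.3/1.1300 = -2.9204
Critical value: t_{0.005,21} = ±2.831
p-value ≈ 0.0082
Decision: reject H₀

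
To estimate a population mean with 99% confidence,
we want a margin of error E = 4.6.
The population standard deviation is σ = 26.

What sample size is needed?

z_0.005 = 2.576
n = (z×σ/E)² = (2.576×26/4.6)²
n = 211.9936
Round up: n = 212

Answer: n = 212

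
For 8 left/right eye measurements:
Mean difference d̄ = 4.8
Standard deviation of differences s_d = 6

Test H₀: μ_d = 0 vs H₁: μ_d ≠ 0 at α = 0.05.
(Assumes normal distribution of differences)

Answer: t = 2.2628, fail to reject H₀

Derivation:
df = n - 1 = 7
SE = s_d/√n = 6/√8 = 2.1213
t = d̄/SE = 4.8/2.1213 = 2.2628
Critical value: t_{0.025,7} = ±2.365
p-value ≈ 0.0581
Decision: fail to reject H₀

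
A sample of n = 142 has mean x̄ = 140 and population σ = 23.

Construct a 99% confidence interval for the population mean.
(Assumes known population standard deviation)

Answer: (135.0281, 144.9719)

Derivation:
Confidence level: 99%, α = 0.01
z_0.005 = 2.576
SE = σ/√n = 23/√142 = 1.9301
Margin of error = 2.576 × 1.9301 = 4.9719
CI: x̄ ± margin = 140 ± 4.9719
CI: (135.0281, 144.9719)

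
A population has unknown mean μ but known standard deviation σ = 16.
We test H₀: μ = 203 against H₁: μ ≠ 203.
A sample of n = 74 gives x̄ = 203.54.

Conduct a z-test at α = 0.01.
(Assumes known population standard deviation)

Answer: z = 0.2903, fail to reject H₀

Derivation:
Standard error: SE = σ/√n = 16/√74 = 1.8600
z-statistic: z = (x̄ - μ₀)/SE = (203.54 - 203)/1.8600 = 0.2903
Critical value: ±2.576
p-value = 0.7716
Decision: fail to reject H₀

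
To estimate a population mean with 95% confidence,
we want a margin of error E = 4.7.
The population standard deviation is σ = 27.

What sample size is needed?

Answer: n = 127

Derivation:
z_0.025 = 1.960
n = (z×σ/E)² = (1.960×27/4.7)²
n = 126.7780
Round up: n = 127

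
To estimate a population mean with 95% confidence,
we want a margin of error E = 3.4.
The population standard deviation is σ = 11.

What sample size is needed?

z_0.025 = 1.960
n = (z×σ/E)² = (1.960×11/3.4)²
n = 40.2105
Round up: n = 41

Answer: n = 41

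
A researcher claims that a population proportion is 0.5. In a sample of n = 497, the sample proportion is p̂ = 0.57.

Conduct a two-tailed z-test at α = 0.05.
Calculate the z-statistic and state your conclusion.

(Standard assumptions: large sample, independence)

H₀: p = 0.5, H₁: p ≠ 0.5
Standard error: SE = √(p₀(1-p₀)/n) = √(0.5×0.5/497) = 0.022428
z-statistic: z = (p̂ - p₀)/SE = (0.57 - 0.5)/0.022428 = 3.1211
Critical value: z_0.025 = ±1.960
p-value = 0.0018
Decision: reject H₀ at α = 0.05

Answer: z = 3.1211, reject H₀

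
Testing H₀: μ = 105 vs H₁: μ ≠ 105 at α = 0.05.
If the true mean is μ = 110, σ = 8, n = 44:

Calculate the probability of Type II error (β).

Answer: β ≈ 0.0144

Derivation:
SE = σ/√n = 8/√44 = 1.2060
Critical values: μ₀ ± z_0.025×SE = 105 ± 1.960×1.2060
Acceptance region: (102.6362, 107.3638)
Under H₁ (μ = 110): z_high = (107.3638 - 110)/1.2060 = -2.1859, z_low = (102.6362 - 110)/1.2060 = -6.1060
β = P(not reject | H₁) = Φ(-2.1859) - Φ(-6.1060) ≈ 0.0144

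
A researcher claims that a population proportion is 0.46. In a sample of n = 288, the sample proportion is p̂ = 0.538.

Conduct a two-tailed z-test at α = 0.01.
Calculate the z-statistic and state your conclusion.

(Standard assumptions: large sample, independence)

Answer: z = 2.6560, reject H₀

Derivation:
H₀: p = 0.46, H₁: p ≠ 0.46
Standard error: SE = √(p₀(1-p₀)/n) = √(0.46×0.54/288) = 0.029368
z-statistic: z = (p̂ - p₀)/SE = (0.538 - 0.46)/0.029368 = 2.6560
Critical value: z_0.005 = ±2.576
p-value = 0.0079
Decision: reject H₀ at α = 0.01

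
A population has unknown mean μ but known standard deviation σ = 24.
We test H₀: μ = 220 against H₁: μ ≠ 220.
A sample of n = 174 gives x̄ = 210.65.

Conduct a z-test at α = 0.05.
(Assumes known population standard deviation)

Answer: z = -5.1391, reject H₀

Derivation:
Standard error: SE = σ/√n = 24/√174 = 1.8194
z-statistic: z = (x̄ - μ₀)/SE = (210.65 - 220)/1.8194 = -5.1391
Critical value: ±1.960
p-value < 0.0001
Decision: reject H₀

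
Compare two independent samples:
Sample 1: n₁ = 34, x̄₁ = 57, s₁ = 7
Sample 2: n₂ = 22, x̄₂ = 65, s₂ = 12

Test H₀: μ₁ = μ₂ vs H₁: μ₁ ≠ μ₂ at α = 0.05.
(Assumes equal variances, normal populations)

Answer: t = -3.1538, reject H₀

Derivation:
Pooled variance: s²_p = [33×7² + 21×12²]/(54) = 85.9444
s_p = 9.2706
SE = s_p×√(1/n₁ + 1/n₂) = 9.2706×√(1/34 + 1/22) = 2.5366
t = (x̄₁ - x̄₂)/SE = (57 - 65)/2.5366 = -3.1538
df = 54, t-critical = ±2.005
Decision: reject H₀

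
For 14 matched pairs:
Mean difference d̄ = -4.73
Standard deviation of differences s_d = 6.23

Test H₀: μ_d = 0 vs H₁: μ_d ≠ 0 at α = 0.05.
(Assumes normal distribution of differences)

Answer: t = -2.8408, reject H₀

Derivation:
df = n - 1 = 13
SE = s_d/√n = 6.23/√14 = 1.6650
t = d̄/SE = -4.73/1.6650 = -2.8408
Critical value: t_{0.025,13} = ±2.160
p-value ≈ 0.0139
Decision: reject H₀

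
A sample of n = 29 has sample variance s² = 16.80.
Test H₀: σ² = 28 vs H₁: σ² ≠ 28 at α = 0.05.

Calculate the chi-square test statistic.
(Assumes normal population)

df = n - 1 = 28
χ² = (n-1)s²/σ₀² = 28×16.80/28 = 16.8000
Critical values: χ²_{0.975,28} = 15.308, χ²_{0.025,28} = 44.461
Rejection region: χ² < 15.308 or χ² > 44.461
Decision: fail to reject H₀

Answer: χ² = 16.8000, fail to reject H₀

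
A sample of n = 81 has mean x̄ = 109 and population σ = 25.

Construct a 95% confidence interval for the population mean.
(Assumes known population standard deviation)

Confidence level: 95%, α = 0.05
z_0.025 = 1.960
SE = σ/√n = 25/√81 = 2.7778
Margin of error = 1.960 × 2.7778 = 5.4445
CI: x̄ ± margin = 109 ± 5.4445
CI: (103.5555, 114.4445)

Answer: (103.5555, 114.4445)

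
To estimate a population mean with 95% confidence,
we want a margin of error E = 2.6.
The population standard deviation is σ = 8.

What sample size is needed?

z_0.025 = 1.960
n = (z×σ/E)² = (1.960×8/2.6)²
n = 36.3702
Round up: n = 37

Answer: n = 37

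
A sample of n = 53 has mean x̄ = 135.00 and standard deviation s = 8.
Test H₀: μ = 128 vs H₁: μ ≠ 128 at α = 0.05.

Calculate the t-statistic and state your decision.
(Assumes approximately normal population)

Answer: t = 6.3700, reject H₀

Derivation:
df = n - 1 = 52
SE = s/√n = 8/√53 = 1.0989
t = (x̄ - μ₀)/SE = (135.00 - 128)/1.0989 = 6.3700
Critical value: t_{0.025,52} = ±2.007
p-value < 0.0001
Decision: reject H₀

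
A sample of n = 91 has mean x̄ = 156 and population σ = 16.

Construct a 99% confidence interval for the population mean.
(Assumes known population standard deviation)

Confidence level: 99%, α = 0.01
z_0.005 = 2.576
SE = σ/√n = 16/√91 = 1.6773
Margin of error = 2.576 × 1.6773 = 4.3207
CI: x̄ ± margin = 156 ± 4.3207
CI: (151.6793, 160.3207)

Answer: (151.6793, 160.3207)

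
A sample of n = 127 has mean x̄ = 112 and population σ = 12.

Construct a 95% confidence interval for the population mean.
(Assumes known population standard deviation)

Confidence level: 95%, α = 0.05
z_0.025 = 1.960
SE = σ/√n = 12/√127 = 1.0648
Margin of error = 1.960 × 1.0648 = 2.0870
CI: x̄ ± margin = 112 ± 2.0870
CI: (109.9130, 114.0870)

Answer: (109.9130, 114.0870)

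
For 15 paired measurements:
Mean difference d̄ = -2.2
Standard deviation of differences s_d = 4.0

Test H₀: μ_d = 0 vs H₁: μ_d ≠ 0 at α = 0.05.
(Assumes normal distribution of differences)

df = n - 1 = 14
SE = s_d/√n = 4.0/√15 = 1.0328
t = d̄/SE = -2.2/1.0328 = -2.1301
Critical value: t_{0.025,14} = ±2.145
p-value ≈ 0.0514
Decision: fail to reject H₀

Answer: t = -2.1301, fail to reject H₀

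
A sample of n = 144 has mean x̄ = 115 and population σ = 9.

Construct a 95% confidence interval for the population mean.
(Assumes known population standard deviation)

Answer: (113.5300, 116.4700)

Derivation:
Confidence level: 95%, α = 0.05
z_0.025 = 1.960
SE = σ/√n = 9/√144 = 0.7500
Margin of error = 1.960 × 0.7500 = 1.4700
CI: x̄ ± margin = 115 ± 1.4700
CI: (113.5300, 116.4700)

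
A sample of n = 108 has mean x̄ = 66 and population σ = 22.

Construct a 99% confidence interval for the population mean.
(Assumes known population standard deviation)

Answer: (60.5466, 71.4534)

Derivation:
Confidence level: 99%, α = 0.01
z_0.005 = 2.576
SE = σ/√n = 22/√108 = 2.1170
Margin of error = 2.576 × 2.1170 = 5.4534
CI: x̄ ± margin = 66 ± 5.4534
CI: (60.5466, 71.4534)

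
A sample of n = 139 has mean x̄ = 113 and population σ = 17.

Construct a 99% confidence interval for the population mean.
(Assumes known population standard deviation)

Confidence level: 99%, α = 0.01
z_0.005 = 2.576
SE = σ/√n = 17/√139 = 1.4419
Margin of error = 2.576 × 1.4419 = 3.7143
CI: x̄ ± margin = 113 ± 3.7143
CI: (109.2857, 116.7143)

Answer: (109.2857, 116.7143)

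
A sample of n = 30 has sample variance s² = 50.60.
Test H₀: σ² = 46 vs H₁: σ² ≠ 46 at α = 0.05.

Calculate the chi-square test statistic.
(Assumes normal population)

Answer: χ² = 31.9000, fail to reject H₀

Derivation:
df = n - 1 = 29
χ² = (n-1)s²/σ₀² = 29×50.60/46 = 31.9000
Critical values: χ²_{0.975,29} = 16.047, χ²_{0.025,29} = 45.722
Rejection region: χ² < 16.047 or χ² > 45.722
Decision: fail to reject H₀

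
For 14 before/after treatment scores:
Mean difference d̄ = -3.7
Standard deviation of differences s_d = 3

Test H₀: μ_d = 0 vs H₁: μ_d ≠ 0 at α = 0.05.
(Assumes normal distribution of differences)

df = n - 1 = 13
SE = s_d/√n = 3/√14 = 0.8018
t = d̄/SE = -3.7/0.8018 = -4.6146
Critical value: t_{0.025,13} = ±2.160
p-value ≈ 0.0005
Decision: reject H₀

Answer: t = -4.6146, reject H₀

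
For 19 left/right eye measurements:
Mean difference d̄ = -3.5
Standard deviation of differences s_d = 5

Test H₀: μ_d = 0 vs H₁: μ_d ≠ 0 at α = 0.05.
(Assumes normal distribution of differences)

Answer: t = -3.0512, reject H₀

Derivation:
df = n - 1 = 18
SE = s_d/√n = 5/√19 = 1.1471
t = d̄/SE = -3.5/1.1471 = -3.0512
Critical value: t_{0.025,18} = ±2.101
p-value ≈ 0.0069
Decision: reject H₀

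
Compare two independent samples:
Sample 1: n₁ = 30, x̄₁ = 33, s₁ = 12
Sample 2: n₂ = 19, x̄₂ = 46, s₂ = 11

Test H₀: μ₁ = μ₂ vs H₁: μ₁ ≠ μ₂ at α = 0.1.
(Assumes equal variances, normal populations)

Pooled variance: s²_p = [29×12² + 18×11²]/(47) = 135.1915
s_p = 11.6272
SE = s_p×√(1/n₁ + 1/n₂) = 11.6272×√(1/30 + 1/19) = 3.4091
t = (x̄₁ - x̄₂)/SE = (33 - 46)/3.4091 = -3.8133
df = 47, t-critical = ±1.678
Decision: reject H₀

Answer: t = -3.8133, reject H₀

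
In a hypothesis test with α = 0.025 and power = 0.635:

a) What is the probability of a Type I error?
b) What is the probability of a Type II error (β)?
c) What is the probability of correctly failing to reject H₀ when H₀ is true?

a) Type I error probability = α = 0.025
b) Power = P(reject H₀ | H₁ true) = 1 - β = 0.635, so Type II error probability = β = 1 - Power = 0.365
c) P(fail to reject H₀ | H₀ true) = 1 - α = 0.975

Answer: a) 0.025, b) 0.365, c) 0.975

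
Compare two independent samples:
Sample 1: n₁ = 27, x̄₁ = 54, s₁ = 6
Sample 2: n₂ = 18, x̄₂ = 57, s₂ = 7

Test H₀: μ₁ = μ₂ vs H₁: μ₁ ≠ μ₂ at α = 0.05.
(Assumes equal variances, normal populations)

Pooled variance: s²_p = [26×6² + 17×7²]/(43) = 41.1395
s_p = 6.4140
SE = s_p×√(1/n₁ + 1/n₂) = 6.4140×√(1/27 + 1/18) = 1.9517
t = (x̄₁ - x̄₂)/SE = (54 - 57)/1.9517 = -1.5371
df = 43, t-critical = ±2.017
Decision: fail to reject H₀

Answer: t = -1.5371, fail to reject H₀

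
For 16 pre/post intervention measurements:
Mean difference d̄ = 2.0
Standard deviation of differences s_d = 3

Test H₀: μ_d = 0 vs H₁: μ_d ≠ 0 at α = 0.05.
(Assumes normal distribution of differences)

Answer: t = 2.6667, reject H₀

Derivation:
df = n - 1 = 15
SE = s_d/√n = 3/√16 = 0.7500
t = d̄/SE = 2.0/0.7500 = 2.6667
Critical value: t_{0.025,15} = ±2.131
p-value ≈ 0.0176
Decision: reject H₀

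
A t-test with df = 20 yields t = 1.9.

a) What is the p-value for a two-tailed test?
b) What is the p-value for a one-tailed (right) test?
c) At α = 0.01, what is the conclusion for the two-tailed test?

Answer: a) 0.0719, b) 0.0360, c) fail to reject H₀

Derivation:
Using t-distribution with df = 20:
a) Two-tailed: p = 2×P(T > 1.9) = 0.0719
b) One-tailed: p = P(T > 1.9) = 0.0360
c) 0.0719 ≥ 0.01, fail to reject H₀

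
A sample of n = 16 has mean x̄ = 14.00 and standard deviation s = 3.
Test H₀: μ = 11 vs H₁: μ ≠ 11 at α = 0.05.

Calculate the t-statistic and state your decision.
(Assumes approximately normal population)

Answer: t = 4.0000, reject H₀

Derivation:
df = n - 1 = 15
SE = s/√n = 3/√16 = 0.7500
t = (x̄ - μ₀)/SE = (14.00 - 11)/0.7500 = 4.0000
Critical value: t_{0.025,15} = ±2.131
p-value ≈ 0.0012
Decision: reject H₀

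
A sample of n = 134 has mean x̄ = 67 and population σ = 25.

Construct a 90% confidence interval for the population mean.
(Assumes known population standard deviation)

Answer: (63.4473, 70.5527)

Derivation:
Confidence level: 90%, α = 0.1
z_0.05 = 1.645
SE = σ/√n = 25/√134 = 2.1597
Margin of error = 1.645 × 2.1597 = 3.5527
CI: x̄ ± margin = 67 ± 3.5527
CI: (63.4473, 70.5527)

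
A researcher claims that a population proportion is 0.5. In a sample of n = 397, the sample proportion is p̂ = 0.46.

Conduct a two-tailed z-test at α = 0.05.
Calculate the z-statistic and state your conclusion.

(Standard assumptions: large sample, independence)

Answer: z = -1.5940, fail to reject H₀

Derivation:
H₀: p = 0.5, H₁: p ≠ 0.5
Standard error: SE = √(p₀(1-p₀)/n) = √(0.5×0.5/397) = 0.025094
z-statistic: z = (p̂ - p₀)/SE = (0.46 - 0.5)/0.025094 = -1.5940
Critical value: z_0.025 = ±1.960
p-value = 0.1109
Decision: fail to reject H₀ at α = 0.05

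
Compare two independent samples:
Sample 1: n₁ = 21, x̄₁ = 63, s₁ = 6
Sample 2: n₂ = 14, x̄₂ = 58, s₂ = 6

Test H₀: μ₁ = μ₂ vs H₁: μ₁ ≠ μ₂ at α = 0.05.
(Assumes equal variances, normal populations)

Answer: t = 2.4152, reject H₀

Derivation:
Pooled variance: s²_p = [20×6² + 13×6²]/(33) = 36.0000
s_p = 6.0000
SE = s_p×√(1/n₁ + 1/n₂) = 6.0000×√(1/21 + 1/14) = 2.0702
t = (x̄₁ - x̄₂)/SE = (63 - 58)/2.0702 = 2.4152
df = 33, t-critical = ±2.035
Decision: reject H₀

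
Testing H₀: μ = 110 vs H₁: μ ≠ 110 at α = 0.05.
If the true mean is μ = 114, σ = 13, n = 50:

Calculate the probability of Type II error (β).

Answer: β ≈ 0.4146

Derivation:
SE = σ/√n = 13/√50 = 1.8385
Critical values: μ₀ ± z_0.025×SE = 110 ± 1.960×1.8385
Acceptance region: (106.3965, 113.6035)
Under H₁ (μ = 114): z_high = (113.6035 - 114)/1.8385 = -0.2157, z_low = (106.3965 - 114)/1.8385 = -4.1357
β = P(not reject | H₁) = Φ(-0.2157) - Φ(-4.1357) ≈ 0.4146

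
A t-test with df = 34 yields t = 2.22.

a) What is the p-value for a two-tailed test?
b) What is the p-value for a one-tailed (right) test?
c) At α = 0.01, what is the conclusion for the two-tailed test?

Using t-distribution with df = 34:
a) Two-tailed: p = 2×P(T > 2.22) = 0.0332
b) One-tailed: p = P(T > 2.22) = 0.0166
c) 0.0332 ≥ 0.01, fail to reject H₀

Answer: a) 0.0332, b) 0.0166, c) fail to reject H₀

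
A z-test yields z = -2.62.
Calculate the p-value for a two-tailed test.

For z = -2.62:
p = 2×P(Z > |-2.62|) = 2×(1 - Φ(2.62)) = 0.0088

Answer: p-value ≈ 0.0088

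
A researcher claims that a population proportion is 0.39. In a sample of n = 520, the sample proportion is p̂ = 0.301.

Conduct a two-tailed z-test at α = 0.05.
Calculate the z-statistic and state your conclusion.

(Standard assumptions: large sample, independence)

Answer: z = -4.1610, reject H₀

Derivation:
H₀: p = 0.39, H₁: p ≠ 0.39
Standard error: SE = √(p₀(1-p₀)/n) = √(0.39×0.61/520) = 0.021389
z-statistic: z = (p̂ - p₀)/SE = (0.301 - 0.39)/0.021389 = -4.1610
Critical value: z_0.025 = ±1.960
p-value < 0.0001
Decision: reject H₀ at α = 0.05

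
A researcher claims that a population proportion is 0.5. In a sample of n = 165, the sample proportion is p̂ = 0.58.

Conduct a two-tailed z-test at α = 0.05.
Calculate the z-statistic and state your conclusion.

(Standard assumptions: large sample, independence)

Answer: z = 2.0552, reject H₀

Derivation:
H₀: p = 0.5, H₁: p ≠ 0.5
Standard error: SE = √(p₀(1-p₀)/n) = √(0.5×0.5/165) = 0.038925
z-statistic: z = (p̂ - p₀)/SE = (0.58 - 0.5)/0.038925 = 2.0552
Critical value: z_0.025 = ±1.960
p-value = 0.0399
Decision: reject H₀ at α = 0.05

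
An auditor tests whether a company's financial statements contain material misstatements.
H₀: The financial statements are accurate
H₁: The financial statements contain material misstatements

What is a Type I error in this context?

A Type I error (probability α) occurs when we reject a true H₀.
A Type II error (probability β) occurs when we fail to reject a false H₀.

Answer: Concluding the statements are misstated when they are actually accurate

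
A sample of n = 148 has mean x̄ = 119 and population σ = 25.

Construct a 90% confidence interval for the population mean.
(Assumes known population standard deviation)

Answer: (115.6195, 122.3805)

Derivation:
Confidence level: 90%, α = 0.1
z_0.05 = 1.645
SE = σ/√n = 25/√148 = 2.0550
Margin of error = 1.645 × 2.0550 = 3.3805
CI: x̄ ± margin = 119 ± 3.3805
CI: (115.6195, 122.3805)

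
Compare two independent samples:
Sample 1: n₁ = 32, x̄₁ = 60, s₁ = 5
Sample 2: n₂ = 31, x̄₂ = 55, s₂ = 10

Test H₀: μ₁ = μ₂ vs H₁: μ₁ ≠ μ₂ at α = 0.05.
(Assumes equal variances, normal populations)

Answer: t = 2.5221, reject H₀

Derivation:
Pooled variance: s²_p = [31×5² + 30×10²]/(61) = 61.8852
s_p = 7.8667
SE = s_p×√(1/n₁ + 1/n₂) = 7.8667×√(1/32 + 1/31) = 1.9825
t = (x̄₁ - x̄₂)/SE = (60 - 55)/1.9825 = 2.5221
df = 61, t-critical = ±2.000
Decision: reject H₀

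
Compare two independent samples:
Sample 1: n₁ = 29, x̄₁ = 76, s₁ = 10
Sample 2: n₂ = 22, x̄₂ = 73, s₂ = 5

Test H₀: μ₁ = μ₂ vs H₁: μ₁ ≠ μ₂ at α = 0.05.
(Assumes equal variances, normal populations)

Answer: t = 1.2881, fail to reject H₀

Derivation:
Pooled variance: s²_p = [28×10² + 21×5²]/(49) = 67.8571
s_p = 8.2375
SE = s_p×√(1/n₁ + 1/n₂) = 8.2375×√(1/29 + 1/22) = 2.3290
t = (x̄₁ - x̄₂)/SE = (76 - 73)/2.3290 = 1.2881
df = 49, t-critical = ±2.010
Decision: fail to reject H₀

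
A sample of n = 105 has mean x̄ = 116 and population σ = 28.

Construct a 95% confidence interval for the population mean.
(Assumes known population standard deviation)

Confidence level: 95%, α = 0.05
z_0.025 = 1.960
SE = σ/√n = 28/√105 = 2.7325
Margin of error = 1.960 × 2.7325 = 5.3557
CI: x̄ ± margin = 116 ± 5.3557
CI: (110.6443, 121.3557)

Answer: (110.6443, 121.3557)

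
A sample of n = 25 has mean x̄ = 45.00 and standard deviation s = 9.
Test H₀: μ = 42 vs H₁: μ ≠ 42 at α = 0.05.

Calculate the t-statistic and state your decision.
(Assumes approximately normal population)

df = n - 1 = 24
SE = s/√n = 9/√25 = 1.8000
t = (x̄ - μ₀)/SE = (45.00 - 42)/1.8000 = 1.6667
Critical value: t_{0.025,24} = ±2.064
p-value ≈ 0.1086
Decision: fail to reject H₀

Answer: t = 1.6667, fail to reject H₀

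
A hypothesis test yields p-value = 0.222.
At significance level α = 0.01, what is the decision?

Answer: fail to reject H₀

Derivation:
Compare p-value to α:
0.222 ≥ 0.01
Decision: fail to reject H₀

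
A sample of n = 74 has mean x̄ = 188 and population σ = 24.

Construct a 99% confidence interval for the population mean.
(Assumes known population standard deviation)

Confidence level: 99%, α = 0.01
z_0.005 = 2.576
SE = σ/√n = 24/√74 = 2.7899
Margin of error = 2.576 × 2.7899 = 7.1868
CI: x̄ ± margin = 188 ± 7.1868
CI: (180.8132, 195.1868)

Answer: (180.8132, 195.1868)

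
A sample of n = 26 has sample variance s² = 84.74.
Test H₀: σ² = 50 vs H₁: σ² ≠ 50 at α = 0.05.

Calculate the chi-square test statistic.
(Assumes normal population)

df = n - 1 = 25
χ² = (n-1)s²/σ₀² = 25×84.74/50 = 42.3700
Critical values: χ²_{0.975,25} = 13.120, χ²_{0.025,25} = 40.646
Rejection region: χ² < 13.120 or χ² > 40.646
Decision: reject H₀

Answer: χ² = 42.3700, reject H₀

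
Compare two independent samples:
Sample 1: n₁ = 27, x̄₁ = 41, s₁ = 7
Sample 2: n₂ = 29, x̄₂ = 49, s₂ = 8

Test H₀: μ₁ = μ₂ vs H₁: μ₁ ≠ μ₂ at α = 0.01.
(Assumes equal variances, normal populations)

Answer: t = -3.9700, reject H₀

Derivation:
Pooled variance: s²_p = [26×7² + 28×8²]/(54) = 56.7778
s_p = 7.5351
SE = s_p×√(1/n₁ + 1/n₂) = 7.5351×√(1/27 + 1/29) = 2.0151
t = (x̄₁ - x̄₂)/SE = (41 - 49)/2.0151 = -3.9700
df = 54, t-critical = ±2.670
Decision: reject H₀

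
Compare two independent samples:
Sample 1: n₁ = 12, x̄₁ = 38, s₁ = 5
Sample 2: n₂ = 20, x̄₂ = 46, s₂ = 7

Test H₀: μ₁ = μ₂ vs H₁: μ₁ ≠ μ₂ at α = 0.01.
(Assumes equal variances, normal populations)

Pooled variance: s²_p = [11×5² + 19×7²]/(30) = 40.2000
s_p = 6.3403
SE = s_p×√(1/n₁ + 1/n₂) = 6.3403×√(1/12 + 1/20) = 2.3152
t = (x̄₁ - x̄₂)/SE = (38 - 46)/2.3152 = -3.4554
df = 30, t-critical = ±2.750
Decision: reject H₀

Answer: t = -3.4554, reject H₀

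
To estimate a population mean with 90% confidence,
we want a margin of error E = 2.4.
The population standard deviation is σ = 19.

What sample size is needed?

z_0.05 = 1.645
n = (z×σ/E)² = (1.645×19/2.4)²
n = 169.5964
Round up: n = 170

Answer: n = 170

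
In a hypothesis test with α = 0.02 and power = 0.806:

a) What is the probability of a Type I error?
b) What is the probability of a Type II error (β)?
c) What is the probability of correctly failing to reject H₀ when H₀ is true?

Answer: a) 0.02, b) 0.194, c) 0.98

Derivation:
a) Type I error probability = α = 0.02
b) Power = P(reject H₀ | H₁ true) = 1 - β = 0.806, so Type II error probability = β = 1 - Power = 0.194
c) P(fail to reject H₀ | H₀ true) = 1 - α = 0.98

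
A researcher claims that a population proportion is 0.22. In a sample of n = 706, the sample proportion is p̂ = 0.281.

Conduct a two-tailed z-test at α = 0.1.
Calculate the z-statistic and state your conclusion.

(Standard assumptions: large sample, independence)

Answer: z = 3.9128, reject H₀

Derivation:
H₀: p = 0.22, H₁: p ≠ 0.22
Standard error: SE = √(p₀(1-p₀)/n) = √(0.22×0.78/706) = 0.015590
z-statistic: z = (p̂ - p₀)/SE = (0.281 - 0.22)/0.015590 = 3.9128
Critical value: z_0.05 = ±1.645
p-value = 0.0001
Decision: reject H₀ at α = 0.1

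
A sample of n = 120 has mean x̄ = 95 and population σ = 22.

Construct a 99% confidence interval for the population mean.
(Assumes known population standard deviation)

Answer: (89.8266, 100.1734)

Derivation:
Confidence level: 99%, α = 0.01
z_0.005 = 2.576
SE = σ/√n = 22/√120 = 2.0083
Margin of error = 2.576 × 2.0083 = 5.1734
CI: x̄ ± margin = 95 ± 5.1734
CI: (89.8266, 100.1734)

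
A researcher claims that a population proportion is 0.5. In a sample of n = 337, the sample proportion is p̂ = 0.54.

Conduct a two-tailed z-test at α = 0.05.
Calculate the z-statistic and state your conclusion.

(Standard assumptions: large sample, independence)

Answer: z = 1.4686, fail to reject H₀

Derivation:
H₀: p = 0.5, H₁: p ≠ 0.5
Standard error: SE = √(p₀(1-p₀)/n) = √(0.5×0.5/337) = 0.027237
z-statistic: z = (p̂ - p₀)/SE = (0.54 - 0.5)/0.027237 = 1.4686
Critical value: z_0.025 = ±1.960
p-value = 0.1419
Decision: fail to reject H₀ at α = 0.05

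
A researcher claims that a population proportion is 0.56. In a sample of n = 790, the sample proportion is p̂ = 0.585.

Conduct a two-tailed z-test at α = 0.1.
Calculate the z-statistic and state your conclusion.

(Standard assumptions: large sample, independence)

Answer: z = 1.4155, fail to reject H₀

Derivation:
H₀: p = 0.56, H₁: p ≠ 0.56
Standard error: SE = √(p₀(1-p₀)/n) = √(0.56×0.44/790) = 0.017661
z-statistic: z = (p̂ - p₀)/SE = (0.585 - 0.56)/0.017661 = 1.4155
Critical value: z_0.05 = ±1.645
p-value = 0.1569
Decision: fail to reject H₀ at α = 0.1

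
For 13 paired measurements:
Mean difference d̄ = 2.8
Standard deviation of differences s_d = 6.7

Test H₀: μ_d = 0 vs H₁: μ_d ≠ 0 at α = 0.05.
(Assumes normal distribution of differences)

df = n - 1 = 12
SE = s_d/√n = 6.7/√13 = 1.8582
t = d̄/SE = 2.8/1.8582 = 1.5068
Critical value: t_{0.025,12} = ±2.179
p-value ≈ 0.1577
Decision: fail to reject H₀

Answer: t = 1.5068, fail to reject H₀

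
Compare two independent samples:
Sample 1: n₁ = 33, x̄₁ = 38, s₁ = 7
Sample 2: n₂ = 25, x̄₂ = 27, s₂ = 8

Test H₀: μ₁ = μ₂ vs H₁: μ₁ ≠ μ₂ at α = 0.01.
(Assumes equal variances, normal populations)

Answer: t = 5.5724, reject H₀

Derivation:
Pooled variance: s²_p = [32×7² + 24×8²]/(56) = 55.4286
s_p = 7.4450
SE = s_p×√(1/n₁ + 1/n₂) = 7.4450×√(1/33 + 1/25) = 1.9740
t = (x̄₁ - x̄₂)/SE = (38 - 27)/1.9740 = 5.5724
df = 56, t-critical = ±2.667
Decision: reject H₀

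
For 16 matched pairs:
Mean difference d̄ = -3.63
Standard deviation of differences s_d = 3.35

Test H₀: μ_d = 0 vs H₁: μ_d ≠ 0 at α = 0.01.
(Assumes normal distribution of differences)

df = n - 1 = 15
SE = s_d/√n = 3.35/√16 = 0.8375
t = d̄/SE = -3.63/0.8375 = -4.3343
Critical value: t_{0.005,15} = ±2.947
p-value ≈ 0.0006
Decision: reject H₀

Answer: t = -4.3343, reject H₀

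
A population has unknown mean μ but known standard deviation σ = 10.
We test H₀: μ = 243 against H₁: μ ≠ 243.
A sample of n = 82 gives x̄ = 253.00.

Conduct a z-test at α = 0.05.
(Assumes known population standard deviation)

Answer: z = 9.0555, reject H₀

Derivation:
Standard error: SE = σ/√n = 10/√82 = 1.1043
z-statistic: z = (x̄ - μ₀)/SE = (253.00 - 243)/1.1043 = 9.0555
Critical value: ±1.960
p-value < 0.0001
Decision: reject H₀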